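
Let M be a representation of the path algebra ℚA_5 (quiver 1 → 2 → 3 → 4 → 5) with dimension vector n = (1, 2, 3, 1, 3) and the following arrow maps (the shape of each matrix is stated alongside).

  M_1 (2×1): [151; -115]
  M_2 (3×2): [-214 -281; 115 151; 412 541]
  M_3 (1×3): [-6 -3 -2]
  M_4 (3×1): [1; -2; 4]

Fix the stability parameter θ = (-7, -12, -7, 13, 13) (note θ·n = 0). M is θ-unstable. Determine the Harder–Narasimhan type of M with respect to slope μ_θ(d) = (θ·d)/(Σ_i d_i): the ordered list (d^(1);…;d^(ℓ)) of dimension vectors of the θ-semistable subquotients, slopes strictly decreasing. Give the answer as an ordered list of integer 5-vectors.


Barcode: M ≅ I[1,3], I[2,5], I[3,3], I[5,5]^2. HN layers by μ_θ (4 steps, strictly decreasing):
  μ^(1)=13; μ^(2)=-7; μ^(3)=-19/2; μ^(4)=-12

((0, 0, 0, 1, 3); (0, 0, 3, 0, 0); (1, 1, 0, 0, 0); (0, 1, 0, 0, 0))


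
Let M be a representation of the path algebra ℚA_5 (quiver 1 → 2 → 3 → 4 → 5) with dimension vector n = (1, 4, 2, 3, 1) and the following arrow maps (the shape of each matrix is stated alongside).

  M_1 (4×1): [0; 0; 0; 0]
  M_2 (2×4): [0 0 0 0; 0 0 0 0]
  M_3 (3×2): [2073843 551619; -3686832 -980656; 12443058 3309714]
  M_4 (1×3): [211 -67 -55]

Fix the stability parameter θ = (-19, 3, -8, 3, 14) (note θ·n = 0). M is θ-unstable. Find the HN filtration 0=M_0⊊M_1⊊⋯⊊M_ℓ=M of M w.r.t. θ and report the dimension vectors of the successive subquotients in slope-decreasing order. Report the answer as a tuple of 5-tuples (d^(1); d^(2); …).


Barcode: M ≅ I[1,1], I[2,2]^4, I[3,3], I[3,5], I[4,4]^2. HN layers by μ_θ (4 steps, strictly decreasing):
  μ^(1)=14; μ^(2)=3; μ^(3)=-8; μ^(4)=-19

((0, 0, 0, 0, 1); (0, 4, 0, 3, 0); (0, 0, 2, 0, 0); (1, 0, 0, 0, 0))


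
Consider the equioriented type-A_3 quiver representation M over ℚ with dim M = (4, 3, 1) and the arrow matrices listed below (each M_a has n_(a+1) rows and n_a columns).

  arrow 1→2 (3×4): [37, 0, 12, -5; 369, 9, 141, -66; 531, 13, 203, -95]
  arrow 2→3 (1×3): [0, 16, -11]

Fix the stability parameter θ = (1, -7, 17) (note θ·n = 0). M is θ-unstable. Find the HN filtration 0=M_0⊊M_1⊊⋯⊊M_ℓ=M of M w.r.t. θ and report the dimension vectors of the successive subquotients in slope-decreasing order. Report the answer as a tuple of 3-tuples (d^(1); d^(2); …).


Barcode: M ≅ I[1,1], I[1,2]^2, I[1,3]. HN layers by μ_θ (3 steps, strictly decreasing):
  μ^(1)=17; μ^(2)=1; μ^(3)=-3

((0, 0, 1); (1, 0, 0); (3, 3, 0))


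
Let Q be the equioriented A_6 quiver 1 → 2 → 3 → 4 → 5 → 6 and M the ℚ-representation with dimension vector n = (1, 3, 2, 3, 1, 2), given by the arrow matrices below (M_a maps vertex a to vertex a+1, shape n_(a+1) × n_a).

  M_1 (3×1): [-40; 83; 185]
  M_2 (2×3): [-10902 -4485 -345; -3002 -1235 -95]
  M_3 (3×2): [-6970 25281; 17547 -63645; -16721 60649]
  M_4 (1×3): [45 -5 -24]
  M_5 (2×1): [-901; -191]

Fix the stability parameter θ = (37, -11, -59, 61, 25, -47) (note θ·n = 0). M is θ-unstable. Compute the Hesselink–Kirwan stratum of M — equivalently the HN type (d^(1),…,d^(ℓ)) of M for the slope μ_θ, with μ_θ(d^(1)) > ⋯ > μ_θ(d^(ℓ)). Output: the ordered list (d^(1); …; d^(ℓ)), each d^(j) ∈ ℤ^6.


Interval decomposition of M: I[1,2], I[2,2], I[2,6], I[3,4], I[4,4], I[6,6].
HN type (ℓ=6): μ^(1)=61; μ^(2)=13; μ^(3)=-11; μ^(4)=-35; μ^(5)=-47; μ^(6)=-59

((0, 0, 0, 2, 0, 0); (1, 1, 0, 1, 1, 1); (0, 1, 0, 0, 0, 0); (0, 1, 1, 0, 0, 0); (0, 0, 0, 0, 0, 1); (0, 0, 1, 0, 0, 0))


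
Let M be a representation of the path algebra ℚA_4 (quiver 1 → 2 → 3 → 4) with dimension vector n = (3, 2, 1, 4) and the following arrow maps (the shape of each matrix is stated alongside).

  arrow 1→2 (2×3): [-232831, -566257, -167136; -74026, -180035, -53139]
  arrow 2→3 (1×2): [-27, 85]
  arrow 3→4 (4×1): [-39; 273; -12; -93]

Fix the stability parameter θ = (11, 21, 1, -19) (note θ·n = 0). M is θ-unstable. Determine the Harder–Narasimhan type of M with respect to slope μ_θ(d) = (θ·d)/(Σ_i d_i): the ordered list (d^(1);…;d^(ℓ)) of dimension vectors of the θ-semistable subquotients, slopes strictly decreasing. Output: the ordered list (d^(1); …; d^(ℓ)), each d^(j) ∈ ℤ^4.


Barcode: M ≅ I[1,1], I[1,2], I[1,4], I[4,4]^3. HN layers by μ_θ (4 steps, strictly decreasing):
  μ^(1)=21; μ^(2)=11; μ^(3)=7/2; μ^(4)=-19

((0, 1, 0, 0); (2, 0, 0, 0); (1, 1, 1, 1); (0, 0, 0, 3))


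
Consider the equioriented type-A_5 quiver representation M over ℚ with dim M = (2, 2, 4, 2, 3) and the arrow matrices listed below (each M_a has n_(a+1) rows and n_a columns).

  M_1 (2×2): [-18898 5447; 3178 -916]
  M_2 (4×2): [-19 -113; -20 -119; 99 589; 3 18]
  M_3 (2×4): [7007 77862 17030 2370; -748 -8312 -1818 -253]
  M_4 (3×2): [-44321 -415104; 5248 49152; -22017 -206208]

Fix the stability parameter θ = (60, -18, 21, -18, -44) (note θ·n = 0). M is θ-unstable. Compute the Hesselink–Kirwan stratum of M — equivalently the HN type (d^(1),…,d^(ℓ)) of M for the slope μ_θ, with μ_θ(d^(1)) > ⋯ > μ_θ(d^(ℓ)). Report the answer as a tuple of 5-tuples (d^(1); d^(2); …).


Via rank(M_{q-1}∘⋯∘M_p): M ≅ I[1,4], I[1,5], I[3,3]^2, I[5,5]^2.
μ_θ-semistable layers: μ^(1)=21; μ^(2)=45/4; μ^(3)=1/5; μ^(4)=-44

((0, 0, 2, 0, 0); (1, 1, 1, 1, 0); (1, 1, 1, 1, 1); (0, 0, 0, 0, 2))


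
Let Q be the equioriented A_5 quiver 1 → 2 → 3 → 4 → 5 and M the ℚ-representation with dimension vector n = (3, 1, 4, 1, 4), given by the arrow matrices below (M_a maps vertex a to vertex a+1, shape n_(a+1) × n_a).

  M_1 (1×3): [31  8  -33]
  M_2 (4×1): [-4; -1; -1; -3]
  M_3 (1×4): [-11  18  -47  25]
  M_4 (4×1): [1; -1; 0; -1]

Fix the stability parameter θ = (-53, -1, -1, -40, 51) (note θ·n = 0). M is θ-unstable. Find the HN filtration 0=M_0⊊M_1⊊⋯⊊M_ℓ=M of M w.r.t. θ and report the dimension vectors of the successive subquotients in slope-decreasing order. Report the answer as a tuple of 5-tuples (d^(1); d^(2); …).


Via rank(M_{q-1}∘⋯∘M_p): M ≅ I[1,1]^2, I[1,5], I[3,3]^3, I[5,5]^3.
μ_θ-semistable layers: μ^(1)=51; μ^(2)=-1; μ^(3)=-14; μ^(4)=-53

((0, 0, 0, 0, 4); (0, 0, 3, 0, 0); (0, 1, 1, 1, 0); (3, 0, 0, 0, 0))


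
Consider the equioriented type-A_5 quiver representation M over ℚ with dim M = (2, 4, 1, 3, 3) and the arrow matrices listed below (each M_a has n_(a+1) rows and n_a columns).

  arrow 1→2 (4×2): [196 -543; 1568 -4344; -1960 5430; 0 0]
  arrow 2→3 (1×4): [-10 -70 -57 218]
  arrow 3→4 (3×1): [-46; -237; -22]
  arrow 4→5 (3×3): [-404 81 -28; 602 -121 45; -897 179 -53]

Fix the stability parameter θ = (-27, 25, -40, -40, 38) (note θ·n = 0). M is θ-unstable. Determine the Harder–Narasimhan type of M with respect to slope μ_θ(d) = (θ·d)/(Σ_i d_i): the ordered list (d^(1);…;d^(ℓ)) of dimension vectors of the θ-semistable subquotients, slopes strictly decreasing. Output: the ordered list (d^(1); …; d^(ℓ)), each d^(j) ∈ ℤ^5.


Via rank(M_{q-1}∘⋯∘M_p): M ≅ I[1,1], I[1,2], I[2,2]^2, I[2,5], I[4,5]^2.
μ_θ-semistable layers: μ^(1)=38; μ^(2)=25; μ^(3)=-55/3; μ^(4)=-27; μ^(5)=-40

((0, 0, 0, 0, 3); (0, 3, 0, 0, 0); (0, 1, 1, 1, 0); (2, 0, 0, 0, 0); (0, 0, 0, 2, 0))


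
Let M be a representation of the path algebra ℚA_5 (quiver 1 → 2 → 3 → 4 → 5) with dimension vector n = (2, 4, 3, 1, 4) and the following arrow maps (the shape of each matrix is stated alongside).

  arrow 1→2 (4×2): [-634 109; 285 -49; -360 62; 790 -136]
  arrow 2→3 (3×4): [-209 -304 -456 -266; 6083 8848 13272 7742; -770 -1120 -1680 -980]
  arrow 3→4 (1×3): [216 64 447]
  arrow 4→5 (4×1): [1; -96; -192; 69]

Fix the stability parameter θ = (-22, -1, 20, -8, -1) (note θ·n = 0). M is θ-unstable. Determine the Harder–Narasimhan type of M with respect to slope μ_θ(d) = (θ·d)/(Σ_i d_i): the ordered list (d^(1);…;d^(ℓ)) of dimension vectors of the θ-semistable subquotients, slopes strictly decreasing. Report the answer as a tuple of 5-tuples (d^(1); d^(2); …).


Via rank(M_{q-1}∘⋯∘M_p): M ≅ I[1,2], I[1,5], I[2,2]^2, I[3,3]^2, I[5,5]^3.
μ_θ-semistable layers: μ^(1)=20; μ^(2)=11/3; μ^(3)=-1; μ^(4)=-22

((0, 0, 2, 0, 0); (0, 0, 1, 1, 1); (0, 4, 0, 0, 3); (2, 0, 0, 0, 0))


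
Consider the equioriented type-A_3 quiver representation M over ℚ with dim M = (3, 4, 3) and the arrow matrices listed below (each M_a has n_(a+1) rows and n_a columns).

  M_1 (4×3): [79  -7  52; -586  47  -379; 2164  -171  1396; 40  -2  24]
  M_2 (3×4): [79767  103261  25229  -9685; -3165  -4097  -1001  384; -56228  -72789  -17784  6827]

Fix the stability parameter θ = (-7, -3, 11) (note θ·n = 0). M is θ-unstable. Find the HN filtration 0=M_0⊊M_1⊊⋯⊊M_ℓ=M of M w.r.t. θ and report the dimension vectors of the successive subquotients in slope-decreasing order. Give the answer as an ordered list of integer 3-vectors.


Barcode: M ≅ I[1,2], I[1,3]^2, I[2,3]. HN layers by μ_θ (3 steps, strictly decreasing):
  μ^(1)=11; μ^(2)=-3; μ^(3)=-7

((0, 0, 3); (0, 4, 0); (3, 0, 0))


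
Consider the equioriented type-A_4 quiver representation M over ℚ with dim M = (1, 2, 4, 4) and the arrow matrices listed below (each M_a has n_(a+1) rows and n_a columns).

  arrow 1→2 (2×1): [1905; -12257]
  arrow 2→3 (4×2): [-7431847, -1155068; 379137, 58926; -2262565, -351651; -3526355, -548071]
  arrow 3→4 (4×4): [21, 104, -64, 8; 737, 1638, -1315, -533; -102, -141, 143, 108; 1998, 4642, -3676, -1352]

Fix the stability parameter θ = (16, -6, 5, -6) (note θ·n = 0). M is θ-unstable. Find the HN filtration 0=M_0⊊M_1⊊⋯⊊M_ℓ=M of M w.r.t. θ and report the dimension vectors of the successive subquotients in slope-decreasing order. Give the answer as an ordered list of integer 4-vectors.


Barcode: M ≅ I[1,4], I[2,4], I[3,4]^2. HN layers by μ_θ (3 steps, strictly decreasing):
  μ^(1)=9/4; μ^(2)=-1/2; μ^(3)=-6

((1, 1, 1, 1); (0, 0, 3, 3); (0, 1, 0, 0))


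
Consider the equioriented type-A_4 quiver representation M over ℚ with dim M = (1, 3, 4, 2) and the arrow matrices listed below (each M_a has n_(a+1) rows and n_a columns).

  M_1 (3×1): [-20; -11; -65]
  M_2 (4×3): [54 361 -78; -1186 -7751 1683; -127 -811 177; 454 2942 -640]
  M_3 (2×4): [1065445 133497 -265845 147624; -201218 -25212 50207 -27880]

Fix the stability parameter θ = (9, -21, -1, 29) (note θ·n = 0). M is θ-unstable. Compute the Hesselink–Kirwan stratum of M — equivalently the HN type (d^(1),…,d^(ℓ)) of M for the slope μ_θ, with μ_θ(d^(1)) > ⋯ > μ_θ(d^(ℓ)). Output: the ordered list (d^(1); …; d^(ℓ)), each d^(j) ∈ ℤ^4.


Barcode: M ≅ I[1,4], I[2,3], I[2,4], I[3,3]. HN layers by μ_θ (4 steps, strictly decreasing):
  μ^(1)=29; μ^(2)=-1; μ^(3)=-6; μ^(4)=-21

((0, 0, 0, 2); (0, 0, 4, 0); (1, 1, 0, 0); (0, 2, 0, 0))


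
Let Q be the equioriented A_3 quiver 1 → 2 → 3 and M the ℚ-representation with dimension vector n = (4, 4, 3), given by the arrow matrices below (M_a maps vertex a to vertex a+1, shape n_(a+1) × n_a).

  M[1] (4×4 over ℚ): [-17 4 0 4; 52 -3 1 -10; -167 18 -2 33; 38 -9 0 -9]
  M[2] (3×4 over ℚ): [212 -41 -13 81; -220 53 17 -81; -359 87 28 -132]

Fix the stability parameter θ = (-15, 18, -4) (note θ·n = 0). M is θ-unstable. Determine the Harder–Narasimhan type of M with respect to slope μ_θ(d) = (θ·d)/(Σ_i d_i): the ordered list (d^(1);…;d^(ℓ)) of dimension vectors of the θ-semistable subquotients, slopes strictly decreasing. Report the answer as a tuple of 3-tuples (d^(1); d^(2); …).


Via rank(M_{q-1}∘⋯∘M_p): M ≅ I[1,2], I[1,3]^3.
μ_θ-semistable layers: μ^(1)=18; μ^(2)=7; μ^(3)=-15

((0, 1, 0); (0, 3, 3); (4, 0, 0))


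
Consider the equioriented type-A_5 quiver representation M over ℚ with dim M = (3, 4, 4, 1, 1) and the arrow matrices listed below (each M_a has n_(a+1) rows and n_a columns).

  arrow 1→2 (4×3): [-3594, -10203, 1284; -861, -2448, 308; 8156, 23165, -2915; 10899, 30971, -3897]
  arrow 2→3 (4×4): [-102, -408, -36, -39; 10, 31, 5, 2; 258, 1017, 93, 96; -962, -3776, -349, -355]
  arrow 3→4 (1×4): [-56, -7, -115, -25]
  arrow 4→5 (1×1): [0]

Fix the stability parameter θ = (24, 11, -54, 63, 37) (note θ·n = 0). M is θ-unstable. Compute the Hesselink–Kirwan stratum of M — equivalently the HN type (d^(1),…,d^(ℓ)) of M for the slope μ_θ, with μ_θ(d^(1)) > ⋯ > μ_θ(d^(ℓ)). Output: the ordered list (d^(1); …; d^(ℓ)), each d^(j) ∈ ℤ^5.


Via rank(M_{q-1}∘⋯∘M_p): M ≅ I[1,2], I[1,3], I[1,4], I[2,3], I[3,3], I[5,5].
μ_θ-semistable layers: μ^(1)=63; μ^(2)=37; μ^(3)=35/2; μ^(4)=-19/3; μ^(5)=-43/2; μ^(6)=-54

((0, 0, 0, 1, 0); (0, 0, 0, 0, 1); (1, 1, 0, 0, 0); (2, 2, 2, 0, 0); (0, 1, 1, 0, 0); (0, 0, 1, 0, 0))


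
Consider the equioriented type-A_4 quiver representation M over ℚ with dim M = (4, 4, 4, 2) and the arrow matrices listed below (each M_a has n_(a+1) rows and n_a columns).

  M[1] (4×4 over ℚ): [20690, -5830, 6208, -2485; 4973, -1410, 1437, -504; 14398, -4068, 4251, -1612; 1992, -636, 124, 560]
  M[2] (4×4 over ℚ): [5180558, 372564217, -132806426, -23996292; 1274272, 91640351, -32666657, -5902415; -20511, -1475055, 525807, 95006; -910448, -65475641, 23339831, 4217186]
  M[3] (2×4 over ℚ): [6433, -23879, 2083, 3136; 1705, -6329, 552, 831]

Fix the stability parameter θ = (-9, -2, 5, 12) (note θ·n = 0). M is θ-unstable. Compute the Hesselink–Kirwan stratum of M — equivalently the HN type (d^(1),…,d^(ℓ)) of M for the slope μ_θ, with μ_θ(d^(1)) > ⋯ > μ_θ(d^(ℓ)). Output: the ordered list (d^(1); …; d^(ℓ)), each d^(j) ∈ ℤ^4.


Barcode: M ≅ I[1,3]^2, I[1,4]^2. HN layers by μ_θ (4 steps, strictly decreasing):
  μ^(1)=12; μ^(2)=5; μ^(3)=-2; μ^(4)=-9

((0, 0, 0, 2); (0, 0, 4, 0); (0, 4, 0, 0); (4, 0, 0, 0))


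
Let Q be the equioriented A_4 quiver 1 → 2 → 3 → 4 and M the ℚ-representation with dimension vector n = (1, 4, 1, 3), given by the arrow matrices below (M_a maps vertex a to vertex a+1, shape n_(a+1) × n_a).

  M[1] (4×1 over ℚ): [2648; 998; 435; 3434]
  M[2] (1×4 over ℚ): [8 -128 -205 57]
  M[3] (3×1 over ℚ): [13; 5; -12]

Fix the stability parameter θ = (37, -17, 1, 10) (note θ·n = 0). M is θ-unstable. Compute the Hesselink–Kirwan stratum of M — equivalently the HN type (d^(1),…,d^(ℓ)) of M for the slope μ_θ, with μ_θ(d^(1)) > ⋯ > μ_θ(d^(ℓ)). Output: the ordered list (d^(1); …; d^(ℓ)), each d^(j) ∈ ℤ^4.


Barcode: M ≅ I[1,4], I[2,2]^3, I[4,4]^2. HN layers by μ_θ (3 steps, strictly decreasing):
  μ^(1)=10; μ^(2)=7; μ^(3)=-17

((0, 0, 0, 3); (1, 1, 1, 0); (0, 3, 0, 0))


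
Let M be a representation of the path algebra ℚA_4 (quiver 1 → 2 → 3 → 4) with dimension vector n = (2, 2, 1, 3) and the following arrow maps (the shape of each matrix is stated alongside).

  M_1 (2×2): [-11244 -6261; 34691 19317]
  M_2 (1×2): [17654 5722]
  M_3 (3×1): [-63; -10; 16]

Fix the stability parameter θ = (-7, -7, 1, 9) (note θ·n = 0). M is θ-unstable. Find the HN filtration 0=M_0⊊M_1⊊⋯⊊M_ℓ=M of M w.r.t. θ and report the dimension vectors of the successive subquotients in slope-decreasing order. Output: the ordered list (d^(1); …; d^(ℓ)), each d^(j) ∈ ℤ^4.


Interval decomposition of M: I[1,2], I[1,4], I[4,4]^2.
HN type (ℓ=3): μ^(1)=9; μ^(2)=1; μ^(3)=-7

((0, 0, 0, 3); (0, 0, 1, 0); (2, 2, 0, 0))


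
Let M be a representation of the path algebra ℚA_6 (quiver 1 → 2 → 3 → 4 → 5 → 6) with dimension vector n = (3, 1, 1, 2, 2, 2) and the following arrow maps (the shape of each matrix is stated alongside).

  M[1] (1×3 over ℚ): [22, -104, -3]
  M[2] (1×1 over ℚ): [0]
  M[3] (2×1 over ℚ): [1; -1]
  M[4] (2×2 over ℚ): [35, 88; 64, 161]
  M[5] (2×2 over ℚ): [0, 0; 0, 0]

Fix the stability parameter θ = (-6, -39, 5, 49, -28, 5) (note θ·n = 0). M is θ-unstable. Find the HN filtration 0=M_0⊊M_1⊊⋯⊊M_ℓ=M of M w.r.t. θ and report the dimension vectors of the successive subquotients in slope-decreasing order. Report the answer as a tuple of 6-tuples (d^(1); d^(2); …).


Via rank(M_{q-1}∘⋯∘M_p): M ≅ I[1,1]^2, I[1,2], I[3,5], I[4,5], I[6,6]^2.
μ_θ-semistable layers: μ^(1)=21/2; μ^(2)=5; μ^(3)=-6; μ^(4)=-45/2

((0, 0, 0, 2, 2, 0); (0, 0, 1, 0, 0, 2); (2, 0, 0, 0, 0, 0); (1, 1, 0, 0, 0, 0))


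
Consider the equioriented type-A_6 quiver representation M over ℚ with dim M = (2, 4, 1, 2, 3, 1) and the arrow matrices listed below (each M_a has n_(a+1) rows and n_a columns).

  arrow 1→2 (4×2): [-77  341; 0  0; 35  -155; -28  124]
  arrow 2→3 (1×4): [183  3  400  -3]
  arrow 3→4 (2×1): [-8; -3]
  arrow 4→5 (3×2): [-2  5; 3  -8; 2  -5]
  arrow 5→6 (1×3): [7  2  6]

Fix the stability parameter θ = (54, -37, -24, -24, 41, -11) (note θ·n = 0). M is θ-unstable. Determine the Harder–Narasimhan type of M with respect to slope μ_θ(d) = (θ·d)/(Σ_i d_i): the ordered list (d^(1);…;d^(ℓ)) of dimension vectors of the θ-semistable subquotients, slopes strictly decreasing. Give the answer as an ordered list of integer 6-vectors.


Barcode: M ≅ I[1,1], I[1,6], I[2,2]^3, I[4,5], I[5,5]. HN layers by μ_θ (6 steps, strictly decreasing):
  μ^(1)=54; μ^(2)=41; μ^(3)=15; μ^(4)=-31/4; μ^(5)=-24; μ^(6)=-37

((1, 0, 0, 0, 0, 0); (0, 0, 0, 0, 2, 0); (0, 0, 0, 0, 1, 1); (1, 1, 1, 1, 0, 0); (0, 0, 0, 1, 0, 0); (0, 3, 0, 0, 0, 0))


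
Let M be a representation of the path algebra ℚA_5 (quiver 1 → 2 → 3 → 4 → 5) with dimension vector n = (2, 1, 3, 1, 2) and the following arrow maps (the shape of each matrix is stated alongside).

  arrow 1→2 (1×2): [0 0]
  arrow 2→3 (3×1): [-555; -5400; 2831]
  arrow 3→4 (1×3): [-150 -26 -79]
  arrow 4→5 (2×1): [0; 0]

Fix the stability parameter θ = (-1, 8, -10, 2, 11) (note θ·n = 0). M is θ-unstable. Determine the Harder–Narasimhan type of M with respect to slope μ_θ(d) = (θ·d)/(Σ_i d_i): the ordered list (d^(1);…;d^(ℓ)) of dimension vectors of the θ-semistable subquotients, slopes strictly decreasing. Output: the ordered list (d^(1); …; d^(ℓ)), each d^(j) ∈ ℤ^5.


Barcode: M ≅ I[1,1]^2, I[2,4], I[3,3]^2, I[5,5]^2. HN layers by μ_θ (4 steps, strictly decreasing):
  μ^(1)=11; μ^(2)=2; μ^(3)=-1; μ^(4)=-10

((0, 0, 0, 0, 2); (0, 0, 0, 1, 0); (2, 1, 1, 0, 0); (0, 0, 2, 0, 0))


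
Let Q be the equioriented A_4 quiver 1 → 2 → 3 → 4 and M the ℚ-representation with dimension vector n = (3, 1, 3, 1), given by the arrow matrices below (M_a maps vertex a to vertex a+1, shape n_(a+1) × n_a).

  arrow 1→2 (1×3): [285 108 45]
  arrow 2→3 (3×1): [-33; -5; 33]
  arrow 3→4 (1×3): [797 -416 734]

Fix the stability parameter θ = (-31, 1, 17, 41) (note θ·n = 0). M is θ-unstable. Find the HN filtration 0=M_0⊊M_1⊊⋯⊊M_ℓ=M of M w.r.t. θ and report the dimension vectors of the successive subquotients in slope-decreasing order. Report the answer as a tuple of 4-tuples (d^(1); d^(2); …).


Interval decomposition of M: I[1,1]^2, I[1,4], I[3,3]^2.
HN type (ℓ=4): μ^(1)=41; μ^(2)=17; μ^(3)=1; μ^(4)=-31

((0, 0, 0, 1); (0, 0, 3, 0); (0, 1, 0, 0); (3, 0, 0, 0))


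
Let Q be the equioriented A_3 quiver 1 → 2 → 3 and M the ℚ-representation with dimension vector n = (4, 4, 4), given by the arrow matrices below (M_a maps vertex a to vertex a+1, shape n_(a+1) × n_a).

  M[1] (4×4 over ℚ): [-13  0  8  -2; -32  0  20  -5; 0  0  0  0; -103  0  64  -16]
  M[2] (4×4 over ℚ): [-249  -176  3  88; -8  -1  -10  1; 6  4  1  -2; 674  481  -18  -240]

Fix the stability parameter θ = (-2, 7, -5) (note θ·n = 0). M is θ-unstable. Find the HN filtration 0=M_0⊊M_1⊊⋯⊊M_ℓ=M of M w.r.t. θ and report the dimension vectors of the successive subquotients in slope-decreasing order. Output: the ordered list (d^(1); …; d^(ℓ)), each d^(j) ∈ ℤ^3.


Barcode: M ≅ I[1,1]^2, I[1,3]^2, I[2,3]^2. HN layers by μ_θ (2 steps, strictly decreasing):
  μ^(1)=1; μ^(2)=-2

((0, 4, 4); (4, 0, 0))


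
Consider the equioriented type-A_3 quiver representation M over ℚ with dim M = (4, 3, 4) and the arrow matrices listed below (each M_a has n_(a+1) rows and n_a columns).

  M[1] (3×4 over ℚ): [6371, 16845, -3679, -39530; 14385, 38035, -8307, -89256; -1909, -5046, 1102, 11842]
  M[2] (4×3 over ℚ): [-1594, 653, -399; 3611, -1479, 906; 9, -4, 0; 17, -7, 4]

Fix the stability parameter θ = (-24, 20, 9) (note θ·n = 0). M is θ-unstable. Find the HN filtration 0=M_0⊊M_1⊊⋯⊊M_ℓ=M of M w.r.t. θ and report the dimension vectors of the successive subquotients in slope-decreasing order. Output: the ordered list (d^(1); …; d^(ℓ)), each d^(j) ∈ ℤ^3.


Via rank(M_{q-1}∘⋯∘M_p): M ≅ I[1,1], I[1,3]^3, I[3,3].
μ_θ-semistable layers: μ^(1)=29/2; μ^(2)=9; μ^(3)=-24

((0, 3, 3); (0, 0, 1); (4, 0, 0))


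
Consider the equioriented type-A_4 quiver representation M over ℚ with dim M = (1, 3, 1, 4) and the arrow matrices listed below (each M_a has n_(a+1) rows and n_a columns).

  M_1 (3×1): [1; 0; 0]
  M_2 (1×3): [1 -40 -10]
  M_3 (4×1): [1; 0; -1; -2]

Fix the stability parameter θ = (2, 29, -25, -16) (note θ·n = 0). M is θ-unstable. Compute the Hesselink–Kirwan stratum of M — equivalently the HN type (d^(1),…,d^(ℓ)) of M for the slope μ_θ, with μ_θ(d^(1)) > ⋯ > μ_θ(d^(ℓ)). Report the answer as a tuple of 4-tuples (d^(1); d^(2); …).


Interval decomposition of M: I[1,4], I[2,2]^2, I[4,4]^3.
HN type (ℓ=3): μ^(1)=29; μ^(2)=-5/2; μ^(3)=-16

((0, 2, 0, 0); (1, 1, 1, 1); (0, 0, 0, 3))


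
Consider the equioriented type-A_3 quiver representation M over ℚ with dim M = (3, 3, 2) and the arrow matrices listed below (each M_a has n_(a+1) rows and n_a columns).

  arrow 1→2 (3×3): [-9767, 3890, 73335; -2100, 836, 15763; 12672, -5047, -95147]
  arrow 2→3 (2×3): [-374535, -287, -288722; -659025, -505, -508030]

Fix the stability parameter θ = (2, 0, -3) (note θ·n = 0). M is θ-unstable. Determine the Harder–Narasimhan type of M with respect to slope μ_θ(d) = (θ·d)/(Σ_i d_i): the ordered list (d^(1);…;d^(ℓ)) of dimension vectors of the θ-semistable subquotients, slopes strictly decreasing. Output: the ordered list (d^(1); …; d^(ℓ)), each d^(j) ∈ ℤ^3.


Via rank(M_{q-1}∘⋯∘M_p): M ≅ I[1,2]^2, I[1,3], I[3,3].
μ_θ-semistable layers: μ^(1)=1; μ^(2)=-1/3; μ^(3)=-3

((2, 2, 0); (1, 1, 1); (0, 0, 1))


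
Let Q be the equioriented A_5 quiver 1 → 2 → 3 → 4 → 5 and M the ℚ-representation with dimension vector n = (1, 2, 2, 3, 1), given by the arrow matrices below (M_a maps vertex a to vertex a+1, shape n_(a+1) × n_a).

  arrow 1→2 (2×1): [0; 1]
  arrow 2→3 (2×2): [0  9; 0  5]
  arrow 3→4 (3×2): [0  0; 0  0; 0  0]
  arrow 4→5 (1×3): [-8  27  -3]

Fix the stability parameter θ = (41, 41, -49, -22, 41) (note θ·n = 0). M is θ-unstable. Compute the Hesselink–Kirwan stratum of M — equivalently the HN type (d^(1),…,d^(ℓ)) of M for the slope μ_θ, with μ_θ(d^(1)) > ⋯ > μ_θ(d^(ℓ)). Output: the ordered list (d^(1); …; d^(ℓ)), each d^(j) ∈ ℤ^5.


Via rank(M_{q-1}∘⋯∘M_p): M ≅ I[1,3], I[2,2], I[3,3], I[4,4]^2, I[4,5].
μ_θ-semistable layers: μ^(1)=41; μ^(2)=11; μ^(3)=-22; μ^(4)=-49

((0, 1, 0, 0, 1); (1, 1, 1, 0, 0); (0, 0, 0, 3, 0); (0, 0, 1, 0, 0))


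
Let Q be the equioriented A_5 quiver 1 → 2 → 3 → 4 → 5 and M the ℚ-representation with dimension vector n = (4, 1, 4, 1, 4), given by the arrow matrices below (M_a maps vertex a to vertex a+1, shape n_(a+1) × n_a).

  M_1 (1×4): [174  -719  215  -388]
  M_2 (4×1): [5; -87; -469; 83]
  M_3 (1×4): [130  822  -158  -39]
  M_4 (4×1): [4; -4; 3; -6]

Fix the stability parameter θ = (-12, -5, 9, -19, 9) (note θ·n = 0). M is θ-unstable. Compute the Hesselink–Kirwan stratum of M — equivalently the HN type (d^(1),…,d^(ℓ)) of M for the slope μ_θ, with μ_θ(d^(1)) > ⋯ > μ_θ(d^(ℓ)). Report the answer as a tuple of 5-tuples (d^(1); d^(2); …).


Via rank(M_{q-1}∘⋯∘M_p): M ≅ I[1,1]^3, I[1,5], I[3,3]^3, I[5,5]^3.
μ_θ-semistable layers: μ^(1)=9; μ^(2)=-5; μ^(3)=-12

((0, 0, 3, 0, 4); (0, 1, 1, 1, 0); (4, 0, 0, 0, 0))


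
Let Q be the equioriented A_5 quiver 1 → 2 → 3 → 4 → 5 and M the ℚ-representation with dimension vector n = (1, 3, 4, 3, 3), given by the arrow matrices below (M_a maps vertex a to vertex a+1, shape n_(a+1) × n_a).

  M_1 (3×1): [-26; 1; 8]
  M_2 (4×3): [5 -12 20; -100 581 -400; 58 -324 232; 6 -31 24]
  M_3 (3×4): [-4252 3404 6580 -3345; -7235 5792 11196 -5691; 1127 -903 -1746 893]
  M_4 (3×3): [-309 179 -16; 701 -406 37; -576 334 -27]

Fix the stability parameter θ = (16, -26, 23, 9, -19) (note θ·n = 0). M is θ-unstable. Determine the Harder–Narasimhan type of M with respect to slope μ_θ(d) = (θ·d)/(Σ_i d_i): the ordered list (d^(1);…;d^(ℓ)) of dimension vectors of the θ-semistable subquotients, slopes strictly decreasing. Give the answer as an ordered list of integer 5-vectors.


Via rank(M_{q-1}∘⋯∘M_p): M ≅ I[1,5], I[2,2], I[2,5], I[3,3], I[3,5].
μ_θ-semistable layers: μ^(1)=23; μ^(2)=13/3; μ^(3)=-5; μ^(4)=-26

((0, 0, 1, 0, 0); (0, 0, 3, 3, 3); (1, 1, 0, 0, 0); (0, 2, 0, 0, 0))


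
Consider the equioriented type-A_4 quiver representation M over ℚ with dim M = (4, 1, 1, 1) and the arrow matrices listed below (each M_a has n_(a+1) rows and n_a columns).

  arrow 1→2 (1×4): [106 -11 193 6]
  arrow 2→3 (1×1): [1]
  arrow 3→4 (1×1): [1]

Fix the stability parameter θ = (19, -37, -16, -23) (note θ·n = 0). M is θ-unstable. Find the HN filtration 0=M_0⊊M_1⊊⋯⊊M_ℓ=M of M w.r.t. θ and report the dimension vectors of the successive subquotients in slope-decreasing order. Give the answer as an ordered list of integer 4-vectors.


Via rank(M_{q-1}∘⋯∘M_p): M ≅ I[1,1]^3, I[1,4].
μ_θ-semistable layers: μ^(1)=19; μ^(2)=-57/4

((3, 0, 0, 0); (1, 1, 1, 1))


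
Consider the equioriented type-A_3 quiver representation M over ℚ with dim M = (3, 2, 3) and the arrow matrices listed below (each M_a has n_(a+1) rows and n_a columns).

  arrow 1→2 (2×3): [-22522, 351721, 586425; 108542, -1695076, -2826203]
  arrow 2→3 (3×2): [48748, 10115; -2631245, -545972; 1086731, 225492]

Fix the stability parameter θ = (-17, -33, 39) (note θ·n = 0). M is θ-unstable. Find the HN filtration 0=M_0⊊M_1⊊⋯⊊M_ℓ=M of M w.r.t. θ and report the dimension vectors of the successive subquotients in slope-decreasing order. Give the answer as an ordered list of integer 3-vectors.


Barcode: M ≅ I[1,1], I[1,3]^2, I[3,3]. HN layers by μ_θ (3 steps, strictly decreasing):
  μ^(1)=39; μ^(2)=-17; μ^(3)=-25

((0, 0, 3); (1, 0, 0); (2, 2, 0))


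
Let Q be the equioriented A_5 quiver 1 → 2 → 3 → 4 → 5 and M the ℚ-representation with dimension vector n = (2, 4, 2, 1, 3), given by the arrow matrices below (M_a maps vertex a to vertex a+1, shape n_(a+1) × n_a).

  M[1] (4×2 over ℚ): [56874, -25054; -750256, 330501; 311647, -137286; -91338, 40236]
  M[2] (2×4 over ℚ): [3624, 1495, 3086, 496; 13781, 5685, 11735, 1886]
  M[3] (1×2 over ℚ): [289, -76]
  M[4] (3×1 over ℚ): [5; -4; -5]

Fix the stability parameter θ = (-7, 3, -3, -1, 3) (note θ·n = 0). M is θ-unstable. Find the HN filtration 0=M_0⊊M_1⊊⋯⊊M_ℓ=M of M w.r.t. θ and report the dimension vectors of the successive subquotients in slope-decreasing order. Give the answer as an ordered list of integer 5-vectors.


Interval decomposition of M: I[1,3], I[1,5], I[2,2]^2, I[5,5]^2.
HN type (ℓ=4): μ^(1)=3; μ^(2)=0; μ^(3)=-1/3; μ^(4)=-7

((0, 2, 0, 0, 3); (0, 1, 1, 0, 0); (0, 1, 1, 1, 0); (2, 0, 0, 0, 0))


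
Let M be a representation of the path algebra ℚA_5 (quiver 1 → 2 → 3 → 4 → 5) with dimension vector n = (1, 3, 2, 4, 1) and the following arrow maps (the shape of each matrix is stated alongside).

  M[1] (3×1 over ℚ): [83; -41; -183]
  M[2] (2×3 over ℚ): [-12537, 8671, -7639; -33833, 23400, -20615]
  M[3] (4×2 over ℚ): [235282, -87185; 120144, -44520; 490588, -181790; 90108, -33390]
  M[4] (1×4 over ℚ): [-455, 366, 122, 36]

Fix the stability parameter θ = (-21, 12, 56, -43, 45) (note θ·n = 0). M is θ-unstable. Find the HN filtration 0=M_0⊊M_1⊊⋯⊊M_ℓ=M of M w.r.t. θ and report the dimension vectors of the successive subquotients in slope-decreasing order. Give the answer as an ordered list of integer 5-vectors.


Via rank(M_{q-1}∘⋯∘M_p): M ≅ I[1,3], I[2,2], I[2,5], I[4,4]^3.
μ_θ-semistable layers: μ^(1)=56; μ^(2)=45; μ^(3)=12; μ^(4)=25/3; μ^(5)=-21; μ^(6)=-43

((0, 0, 1, 0, 0); (0, 0, 0, 0, 1); (0, 2, 0, 0, 0); (0, 1, 1, 1, 0); (1, 0, 0, 0, 0); (0, 0, 0, 3, 0))


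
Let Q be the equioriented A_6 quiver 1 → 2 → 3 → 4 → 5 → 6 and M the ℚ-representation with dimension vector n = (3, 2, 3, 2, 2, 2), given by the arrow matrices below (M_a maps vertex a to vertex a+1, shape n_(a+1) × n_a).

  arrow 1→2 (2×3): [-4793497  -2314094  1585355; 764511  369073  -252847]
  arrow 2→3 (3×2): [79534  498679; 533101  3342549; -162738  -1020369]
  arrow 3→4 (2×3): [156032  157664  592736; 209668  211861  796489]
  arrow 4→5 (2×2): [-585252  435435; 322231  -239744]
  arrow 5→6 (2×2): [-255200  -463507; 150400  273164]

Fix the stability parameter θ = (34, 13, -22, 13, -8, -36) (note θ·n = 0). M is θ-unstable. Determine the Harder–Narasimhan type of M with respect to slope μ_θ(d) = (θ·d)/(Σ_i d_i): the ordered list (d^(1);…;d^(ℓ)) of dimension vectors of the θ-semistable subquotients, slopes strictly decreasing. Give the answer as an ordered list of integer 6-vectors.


Via rank(M_{q-1}∘⋯∘M_p): M ≅ I[1,1], I[1,3], I[1,5], I[3,3], I[4,6], I[6,6].
μ_θ-semistable layers: μ^(1)=34; μ^(2)=25/3; μ^(3)=6; μ^(4)=-31/3; μ^(5)=-22; μ^(6)=-36

((1, 0, 0, 0, 0, 0); (1, 1, 1, 0, 0, 0); (1, 1, 1, 1, 1, 0); (0, 0, 0, 1, 1, 1); (0, 0, 1, 0, 0, 0); (0, 0, 0, 0, 0, 1))


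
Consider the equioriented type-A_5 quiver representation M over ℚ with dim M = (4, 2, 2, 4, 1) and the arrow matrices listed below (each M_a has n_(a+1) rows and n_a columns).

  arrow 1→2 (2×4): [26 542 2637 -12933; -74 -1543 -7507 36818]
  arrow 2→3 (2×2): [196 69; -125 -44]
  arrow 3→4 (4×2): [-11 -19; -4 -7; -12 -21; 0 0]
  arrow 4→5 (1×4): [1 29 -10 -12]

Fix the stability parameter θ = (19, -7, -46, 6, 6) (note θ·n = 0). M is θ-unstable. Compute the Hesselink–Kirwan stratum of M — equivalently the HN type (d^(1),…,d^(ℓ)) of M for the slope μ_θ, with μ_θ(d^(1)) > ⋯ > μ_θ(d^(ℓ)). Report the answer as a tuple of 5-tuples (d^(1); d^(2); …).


Via rank(M_{q-1}∘⋯∘M_p): M ≅ I[1,1]^2, I[1,4], I[1,5], I[4,4]^2.
μ_θ-semistable layers: μ^(1)=19; μ^(2)=6; μ^(3)=-34/3

((2, 0, 0, 0, 0); (0, 0, 0, 4, 1); (2, 2, 2, 0, 0))


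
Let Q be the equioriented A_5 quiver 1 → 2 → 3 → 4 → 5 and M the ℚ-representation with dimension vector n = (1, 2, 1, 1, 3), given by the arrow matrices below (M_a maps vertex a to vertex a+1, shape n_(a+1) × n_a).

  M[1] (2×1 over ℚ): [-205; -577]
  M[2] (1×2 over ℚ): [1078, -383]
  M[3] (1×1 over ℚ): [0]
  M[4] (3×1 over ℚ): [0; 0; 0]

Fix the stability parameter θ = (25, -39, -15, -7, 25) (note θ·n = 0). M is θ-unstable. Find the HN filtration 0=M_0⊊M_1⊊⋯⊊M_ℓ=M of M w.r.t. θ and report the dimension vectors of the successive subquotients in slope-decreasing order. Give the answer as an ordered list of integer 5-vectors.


Interval decomposition of M: I[1,3], I[2,2], I[4,4], I[5,5]^3.
HN type (ℓ=4): μ^(1)=25; μ^(2)=-7; μ^(3)=-29/3; μ^(4)=-39

((0, 0, 0, 0, 3); (0, 0, 0, 1, 0); (1, 1, 1, 0, 0); (0, 1, 0, 0, 0))


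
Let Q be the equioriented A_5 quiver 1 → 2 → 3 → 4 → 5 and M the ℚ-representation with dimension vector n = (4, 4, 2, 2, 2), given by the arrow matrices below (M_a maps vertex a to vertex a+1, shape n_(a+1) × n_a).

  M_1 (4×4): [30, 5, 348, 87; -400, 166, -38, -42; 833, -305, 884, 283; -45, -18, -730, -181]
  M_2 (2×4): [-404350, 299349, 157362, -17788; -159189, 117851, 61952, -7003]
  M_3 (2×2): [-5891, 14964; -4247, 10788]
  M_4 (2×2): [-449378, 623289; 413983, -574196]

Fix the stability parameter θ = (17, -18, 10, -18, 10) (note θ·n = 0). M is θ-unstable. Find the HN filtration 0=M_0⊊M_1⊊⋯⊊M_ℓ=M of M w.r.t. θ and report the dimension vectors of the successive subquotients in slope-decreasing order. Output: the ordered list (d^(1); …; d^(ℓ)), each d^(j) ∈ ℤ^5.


Via rank(M_{q-1}∘⋯∘M_p): M ≅ I[1,2]^2, I[1,3], I[1,5], I[4,5].
μ_θ-semistable layers: μ^(1)=10; μ^(2)=-1/2; μ^(3)=-9/4; μ^(4)=-18

((0, 0, 1, 0, 2); (3, 3, 0, 0, 0); (1, 1, 1, 1, 0); (0, 0, 0, 1, 0))


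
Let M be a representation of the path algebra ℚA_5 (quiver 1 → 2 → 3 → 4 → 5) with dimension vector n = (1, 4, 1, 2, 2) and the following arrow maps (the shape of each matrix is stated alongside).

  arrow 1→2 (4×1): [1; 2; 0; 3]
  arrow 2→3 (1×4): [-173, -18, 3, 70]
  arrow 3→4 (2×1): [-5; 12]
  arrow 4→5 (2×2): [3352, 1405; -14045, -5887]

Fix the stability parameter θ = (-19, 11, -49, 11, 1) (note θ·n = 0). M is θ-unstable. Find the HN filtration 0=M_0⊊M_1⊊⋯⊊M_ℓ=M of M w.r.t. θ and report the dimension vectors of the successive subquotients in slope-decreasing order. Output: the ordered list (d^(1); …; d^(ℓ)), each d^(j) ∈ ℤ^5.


Barcode: M ≅ I[1,5], I[2,2]^3, I[4,5]. HN layers by μ_θ (3 steps, strictly decreasing):
  μ^(1)=11; μ^(2)=6; μ^(3)=-19

((0, 3, 0, 0, 0); (0, 0, 0, 2, 2); (1, 1, 1, 0, 0))


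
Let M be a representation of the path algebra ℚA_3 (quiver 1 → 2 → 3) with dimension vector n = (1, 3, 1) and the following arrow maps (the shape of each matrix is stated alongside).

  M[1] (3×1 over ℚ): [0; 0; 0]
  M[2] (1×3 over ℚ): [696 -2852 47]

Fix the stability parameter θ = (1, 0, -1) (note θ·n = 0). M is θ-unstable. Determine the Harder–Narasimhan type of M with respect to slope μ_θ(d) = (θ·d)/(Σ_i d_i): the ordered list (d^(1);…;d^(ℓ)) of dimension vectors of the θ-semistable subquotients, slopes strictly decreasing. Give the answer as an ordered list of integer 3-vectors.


Interval decomposition of M: I[1,1], I[2,2]^2, I[2,3].
HN type (ℓ=3): μ^(1)=1; μ^(2)=0; μ^(3)=-1/2

((1, 0, 0); (0, 2, 0); (0, 1, 1))


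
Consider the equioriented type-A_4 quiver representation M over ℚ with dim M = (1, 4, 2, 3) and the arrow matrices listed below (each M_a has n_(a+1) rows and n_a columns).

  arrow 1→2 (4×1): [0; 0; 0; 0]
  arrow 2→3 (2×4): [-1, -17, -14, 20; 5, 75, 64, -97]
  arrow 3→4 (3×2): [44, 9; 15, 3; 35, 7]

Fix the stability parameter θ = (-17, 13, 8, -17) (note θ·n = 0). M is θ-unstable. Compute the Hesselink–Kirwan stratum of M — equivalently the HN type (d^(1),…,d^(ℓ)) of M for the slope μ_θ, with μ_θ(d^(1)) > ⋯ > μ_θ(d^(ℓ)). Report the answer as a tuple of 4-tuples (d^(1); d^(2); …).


Via rank(M_{q-1}∘⋯∘M_p): M ≅ I[1,1], I[2,2]^2, I[2,4]^2, I[4,4].
μ_θ-semistable layers: μ^(1)=13; μ^(2)=4/3; μ^(3)=-17

((0, 2, 0, 0); (0, 2, 2, 2); (1, 0, 0, 1))


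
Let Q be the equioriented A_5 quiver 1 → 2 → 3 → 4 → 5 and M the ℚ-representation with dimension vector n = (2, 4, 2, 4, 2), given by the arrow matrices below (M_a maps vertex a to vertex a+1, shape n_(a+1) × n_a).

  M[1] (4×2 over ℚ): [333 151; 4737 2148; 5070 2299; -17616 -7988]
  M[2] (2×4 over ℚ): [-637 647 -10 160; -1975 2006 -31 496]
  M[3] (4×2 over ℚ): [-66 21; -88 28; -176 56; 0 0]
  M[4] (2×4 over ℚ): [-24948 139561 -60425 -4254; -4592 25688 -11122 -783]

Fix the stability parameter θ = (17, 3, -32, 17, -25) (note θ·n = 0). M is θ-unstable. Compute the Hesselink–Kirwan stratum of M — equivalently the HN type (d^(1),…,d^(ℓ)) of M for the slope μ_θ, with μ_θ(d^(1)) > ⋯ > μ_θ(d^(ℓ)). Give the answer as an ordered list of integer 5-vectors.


Via rank(M_{q-1}∘⋯∘M_p): M ≅ I[1,3], I[1,4], I[2,2]^2, I[4,4], I[4,5]^2.
μ_θ-semistable layers: μ^(1)=17; μ^(2)=3; μ^(3)=-4

((0, 0, 0, 2, 0); (0, 2, 0, 0, 0); (2, 2, 2, 2, 2))


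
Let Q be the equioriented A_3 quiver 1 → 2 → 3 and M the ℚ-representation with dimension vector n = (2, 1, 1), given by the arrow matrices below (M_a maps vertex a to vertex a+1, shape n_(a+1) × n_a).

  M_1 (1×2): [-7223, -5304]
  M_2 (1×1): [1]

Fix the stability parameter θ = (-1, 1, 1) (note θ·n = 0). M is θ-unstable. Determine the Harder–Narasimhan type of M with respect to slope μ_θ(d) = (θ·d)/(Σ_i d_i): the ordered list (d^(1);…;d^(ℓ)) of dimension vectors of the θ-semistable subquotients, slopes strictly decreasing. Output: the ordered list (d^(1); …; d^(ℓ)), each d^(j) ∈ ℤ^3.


Barcode: M ≅ I[1,1], I[1,3]. HN layers by μ_θ (2 steps, strictly decreasing):
  μ^(1)=1; μ^(2)=-1

((0, 1, 1); (2, 0, 0))


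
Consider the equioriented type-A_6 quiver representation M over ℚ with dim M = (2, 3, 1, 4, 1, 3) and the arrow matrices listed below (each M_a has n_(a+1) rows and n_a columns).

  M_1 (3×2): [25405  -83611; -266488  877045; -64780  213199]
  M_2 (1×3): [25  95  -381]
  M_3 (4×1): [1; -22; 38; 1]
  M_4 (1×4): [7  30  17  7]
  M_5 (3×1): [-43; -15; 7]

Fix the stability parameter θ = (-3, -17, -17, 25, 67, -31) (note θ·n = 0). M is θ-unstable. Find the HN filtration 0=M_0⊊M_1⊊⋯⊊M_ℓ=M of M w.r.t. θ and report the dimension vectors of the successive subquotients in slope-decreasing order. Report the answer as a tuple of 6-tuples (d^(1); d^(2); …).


Interval decomposition of M: I[1,2], I[1,4], I[2,2], I[4,4]^2, I[4,6], I[6,6]^2.
HN type (ℓ=6): μ^(1)=25; μ^(2)=61/3; μ^(3)=-10; μ^(4)=-37/3; μ^(5)=-17; μ^(6)=-31

((0, 0, 0, 3, 0, 0); (0, 0, 0, 1, 1, 1); (1, 1, 0, 0, 0, 0); (1, 1, 1, 0, 0, 0); (0, 1, 0, 0, 0, 0); (0, 0, 0, 0, 0, 2))


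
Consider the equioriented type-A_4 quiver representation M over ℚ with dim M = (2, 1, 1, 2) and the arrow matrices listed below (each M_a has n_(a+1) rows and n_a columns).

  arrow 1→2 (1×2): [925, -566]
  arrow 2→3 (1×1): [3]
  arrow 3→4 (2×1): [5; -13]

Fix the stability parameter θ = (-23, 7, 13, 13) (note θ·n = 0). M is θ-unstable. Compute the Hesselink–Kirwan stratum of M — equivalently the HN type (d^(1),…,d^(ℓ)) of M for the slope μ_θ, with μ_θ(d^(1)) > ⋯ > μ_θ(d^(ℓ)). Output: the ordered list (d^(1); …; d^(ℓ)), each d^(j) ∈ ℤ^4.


Barcode: M ≅ I[1,1], I[1,4], I[4,4]. HN layers by μ_θ (3 steps, strictly decreasing):
  μ^(1)=13; μ^(2)=7; μ^(3)=-23

((0, 0, 1, 2); (0, 1, 0, 0); (2, 0, 0, 0))


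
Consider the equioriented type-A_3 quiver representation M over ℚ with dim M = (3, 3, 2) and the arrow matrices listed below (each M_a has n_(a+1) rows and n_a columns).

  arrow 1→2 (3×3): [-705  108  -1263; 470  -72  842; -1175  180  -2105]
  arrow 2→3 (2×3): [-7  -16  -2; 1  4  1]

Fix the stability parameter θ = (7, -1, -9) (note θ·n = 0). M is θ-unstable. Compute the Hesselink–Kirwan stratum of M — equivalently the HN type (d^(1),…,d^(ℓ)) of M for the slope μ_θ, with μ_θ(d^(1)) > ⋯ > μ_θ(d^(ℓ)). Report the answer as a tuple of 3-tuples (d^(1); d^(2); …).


Interval decomposition of M: I[1,1]^2, I[1,3], I[2,2], I[2,3].
HN type (ℓ=3): μ^(1)=7; μ^(2)=-1; μ^(3)=-5

((2, 0, 0); (1, 2, 1); (0, 1, 1))


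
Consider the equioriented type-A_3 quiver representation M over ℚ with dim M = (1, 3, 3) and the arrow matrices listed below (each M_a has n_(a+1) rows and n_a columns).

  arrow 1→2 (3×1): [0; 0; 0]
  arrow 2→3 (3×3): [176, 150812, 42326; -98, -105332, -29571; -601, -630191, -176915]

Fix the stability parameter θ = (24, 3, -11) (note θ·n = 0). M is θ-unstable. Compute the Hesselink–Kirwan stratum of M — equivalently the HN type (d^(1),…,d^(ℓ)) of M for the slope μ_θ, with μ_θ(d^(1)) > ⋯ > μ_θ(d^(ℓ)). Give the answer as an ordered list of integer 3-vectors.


Via rank(M_{q-1}∘⋯∘M_p): M ≅ I[1,1], I[2,3]^3.
μ_θ-semistable layers: μ^(1)=24; μ^(2)=-4

((1, 0, 0); (0, 3, 3))
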